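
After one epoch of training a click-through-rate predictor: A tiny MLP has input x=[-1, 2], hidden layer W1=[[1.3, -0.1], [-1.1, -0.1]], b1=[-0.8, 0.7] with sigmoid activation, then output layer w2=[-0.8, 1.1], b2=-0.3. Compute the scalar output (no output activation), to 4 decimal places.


z1[0] = (1.3)·(-1) + (-0.1)·(2) - 0.8 = -2.3
z1[1] = (-1.1)·(-1) + (-0.1)·(2) + 0.7 = 1.6
h = sigmoid(z1) = [0.0911, 0.832]
output = (-0.8)·(0.0911) + (1.1)·(0.832) - 0.3 = 0.5423

0.5423


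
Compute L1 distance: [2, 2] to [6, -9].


d = |2-6| + |2+ 9|
  = 4 + 11
  = 15

15


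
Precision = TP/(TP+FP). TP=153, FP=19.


Precision = TP/(TP+FP)
= 153/(153+19)
= 153/172 = 88.95%

88.95%


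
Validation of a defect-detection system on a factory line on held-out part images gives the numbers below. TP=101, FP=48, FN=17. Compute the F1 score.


Precision = 101/149 = 0.6779
Recall = 101/118 = 0.8559
F1 = 2·P·R/(P+R) = 2·TP/(2·TP+FP+FN) = 202/(202+48+17) = 202/267 = 0.7566

0.7566


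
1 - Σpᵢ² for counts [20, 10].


Probabilities: [20/30, 10/30] ≈ [0.6667, 0.3333]
Σpᵢ² = (400 + 100)/30² = 500/900
Gini = 1 - Σpᵢ² = 1 - 500/900 = 0.4444

0.4444


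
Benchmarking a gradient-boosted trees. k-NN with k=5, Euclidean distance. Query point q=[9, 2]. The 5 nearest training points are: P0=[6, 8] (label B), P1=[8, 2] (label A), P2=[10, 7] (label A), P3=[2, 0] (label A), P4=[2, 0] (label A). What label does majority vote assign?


d(q,P0) = 6.7082  (label B)
d(q,P1) = 1.0  (label A)
d(q,P2) = 5.099  (label A)
d(q,P3) = 7.2801  (label A)
d(q,P4) = 7.2801  (label A)
Votes: A=4, B=1
Majority → A

A


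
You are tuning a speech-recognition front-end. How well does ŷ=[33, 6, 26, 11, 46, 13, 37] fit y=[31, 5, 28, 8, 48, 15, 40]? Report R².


ȳ = 25
SS_res = Σ(y-ŷ)² = 35
SS_tot = Σ(y-ȳ)² = 1588
R² = 1 - SS_res/SS_tot = 1 - 0.022 = 0.978

0.978


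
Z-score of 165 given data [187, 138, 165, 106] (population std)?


μ = 149, σ = 30.2903
z = (165 - 149)/30.2903 = 0.5282

0.5282


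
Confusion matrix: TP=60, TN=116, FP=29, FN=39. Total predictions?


Total = TP + TN + FP + FN
= 60 + 116 + 29 + 39
= 244
(Predicted positive: 89, predicted negative: 155)

244


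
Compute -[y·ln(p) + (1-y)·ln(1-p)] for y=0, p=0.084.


BCE = -[y·ln(p) + (1-y)·ln(1-p)]
= -0 - 1·ln(1-0.084)
= -ln(0.916) = 0.0877

0.0877


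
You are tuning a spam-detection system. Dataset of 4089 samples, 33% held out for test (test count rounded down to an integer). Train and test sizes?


Test = ⌊4089·33/100⌋ = 1349
Train = 4089 - 1349 = 2740

Train: 2740, Test: 1349


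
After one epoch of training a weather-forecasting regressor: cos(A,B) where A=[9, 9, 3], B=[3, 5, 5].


A·B = 9·3 + 9·5 + 3·5 = 87
‖A‖ = √171 = 13.0767, ‖B‖ = √59 = 7.6811
cos = 87/(√171·√59) = 87/√10089 = 0.8662

0.8662


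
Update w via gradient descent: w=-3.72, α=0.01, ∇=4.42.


w_new = w - α·∇
= -3.72 - 0.01·4.42
= -3.72 - 0.0442
= -3.7642

-3.7642


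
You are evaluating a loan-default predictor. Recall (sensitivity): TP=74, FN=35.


Recall = TP/(TP+FN)
= 74/(74+35)
= 74/109 = 67.89%

67.89%


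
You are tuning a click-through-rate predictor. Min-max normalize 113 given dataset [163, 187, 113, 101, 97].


min=97, max=187
(113-97)/(187-97) = 16/90 = 0.1778

0.1778


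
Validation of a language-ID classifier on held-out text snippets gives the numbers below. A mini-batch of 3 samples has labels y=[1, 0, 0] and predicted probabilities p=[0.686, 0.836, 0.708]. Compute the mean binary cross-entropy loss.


L[0] = -ln(0.686) = 0.3769
L[1] = -ln(1-0.836) = -ln(0.164) = 1.8079
L[2] = -ln(1-0.708) = -ln(0.292) = 1.231
mean = (0.3769 + 1.8079 + 1.231)/3 = 1.1386

1.1386


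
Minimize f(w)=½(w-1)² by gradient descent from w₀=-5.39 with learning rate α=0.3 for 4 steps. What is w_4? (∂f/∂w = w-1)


step 1: grad = -5.39-1 = -6.39; w = -5.39 - 0.3·(-6.39) = -3.473
step 2: grad = -3.473-1 = -4.473; w = -3.473 - 0.3·(-4.473) = -2.1311
step 3: grad = -2.1311-1 = -3.1311; w = -2.1311 - 0.3·(-3.1311) = -1.19177
step 4: grad = -1.19177-1 = -2.19177; w = -1.19177 - 0.3·(-2.19177) = -0.534239

-0.534239


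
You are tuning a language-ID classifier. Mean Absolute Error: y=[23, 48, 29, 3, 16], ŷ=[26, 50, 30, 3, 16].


Absolute errors: |23-26|=3, |48-50|=2, |29-30|=1, |3-3|=0, |16-16|=0
Sum = 6
MAE = 6/5 = 6/5

6/5


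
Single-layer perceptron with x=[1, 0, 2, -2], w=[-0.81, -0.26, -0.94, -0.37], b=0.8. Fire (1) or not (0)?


z = (1)·(-0.81) + (0)·(-0.26) + (2)·(-0.94) + (-2)·(-0.37) + 0.8
  = -1.15
step(z) = 0 (z<0)

0


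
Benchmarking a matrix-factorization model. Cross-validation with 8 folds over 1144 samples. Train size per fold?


Fold size = 1144/8 = 143
Training per fold = 1144 - 143 = 1001

1001


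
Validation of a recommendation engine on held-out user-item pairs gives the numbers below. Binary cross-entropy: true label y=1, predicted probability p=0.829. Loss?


BCE = -[y·ln(p) + (1-y)·ln(1-p)]
= -1·ln(0.829) - 0
= -ln(0.829) = 0.1875

0.1875


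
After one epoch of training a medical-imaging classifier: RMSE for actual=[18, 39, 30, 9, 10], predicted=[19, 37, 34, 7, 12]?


MSE = 29/5 = 5.8
RMSE = √(29/5) = 2.4083

2.4083


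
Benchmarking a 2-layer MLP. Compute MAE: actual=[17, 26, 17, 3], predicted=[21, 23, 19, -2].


Absolute errors: |17-21|=4, |26-23|=3, |17-19|=2, |3+ 2|=5
Sum = 14
MAE = 14/4 = 7/2

7/2


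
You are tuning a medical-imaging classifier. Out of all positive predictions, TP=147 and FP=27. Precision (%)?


Precision = TP/(TP+FP)
= 147/(147+27)
= 147/174 = 84.48%

84.48%


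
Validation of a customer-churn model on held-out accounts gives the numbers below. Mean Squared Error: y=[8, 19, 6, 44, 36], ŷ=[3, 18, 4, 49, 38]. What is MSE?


Squared errors: (8-3)²=25, (19-18)²=1, (6-4)²=4, (44-49)²=25, (36-38)²=4
Sum = 59
MSE = 59/5 = 59/5

59/5


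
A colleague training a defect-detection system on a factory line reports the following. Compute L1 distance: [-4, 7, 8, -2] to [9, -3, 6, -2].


d = |-4-9| + |7+ 3| + |8-6| + |-2+ 2|
  = 13 + 10 + 2 + 0
  = 25

25


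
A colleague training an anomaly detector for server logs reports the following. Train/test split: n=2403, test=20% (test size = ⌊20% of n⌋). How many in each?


Test = ⌊2403·20/100⌋ = 480
Train = 2403 - 480 = 1923

Train: 1923, Test: 480


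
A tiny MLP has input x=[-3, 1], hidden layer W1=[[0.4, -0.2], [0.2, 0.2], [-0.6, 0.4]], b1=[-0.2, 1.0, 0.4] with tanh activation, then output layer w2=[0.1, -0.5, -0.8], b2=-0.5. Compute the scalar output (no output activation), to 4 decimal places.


z1[0] = (0.4)·(-3) + (-0.2)·(1) - 0.2 = -1.6
z1[1] = (0.2)·(-3) + (0.2)·(1) + 1.0 = 0.6
z1[2] = (-0.6)·(-3) + (0.4)·(1) + 0.4 = 2.6
h = tanh(z1) = [-0.9217, 0.537, 0.989]
output = (0.1)·(-0.9217) + (-0.5)·(0.537) + (-0.8)·(0.989) - 0.5 = -1.6519

-1.6519


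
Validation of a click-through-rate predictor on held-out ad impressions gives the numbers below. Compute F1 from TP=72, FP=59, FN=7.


Precision = 72/131 = 0.5496
Recall = 72/79 = 0.9114
F1 = 2·P·R/(P+R) = 2·TP/(2·TP+FP+FN) = 144/(144+59+7) = 144/210 = 0.6857

0.6857


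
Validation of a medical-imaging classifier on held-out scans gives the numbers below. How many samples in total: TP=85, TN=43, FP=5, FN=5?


Total = TP + TN + FP + FN
= 85 + 43 + 5 + 5
= 138
(Predicted positive: 90, predicted negative: 48)

138


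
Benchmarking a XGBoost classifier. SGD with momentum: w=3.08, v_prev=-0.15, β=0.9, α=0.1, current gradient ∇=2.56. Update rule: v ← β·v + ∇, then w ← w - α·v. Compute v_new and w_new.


v_new = 0.9·-0.15 + 2.56 = -0.135 + 2.56 = 2.425
w_new = 3.08 - 0.1·2.425 = 3.08 - 0.2425 = 2.8375

v_new=2.425, w_new=2.8375


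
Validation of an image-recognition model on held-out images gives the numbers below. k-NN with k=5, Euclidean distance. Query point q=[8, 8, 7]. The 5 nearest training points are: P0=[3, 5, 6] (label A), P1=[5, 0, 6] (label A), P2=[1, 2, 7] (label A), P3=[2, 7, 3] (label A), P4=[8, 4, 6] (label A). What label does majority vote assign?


d(q,P0) = 5.9161  (label A)
d(q,P1) = 8.6023  (label A)
d(q,P2) = 9.2195  (label A)
d(q,P3) = 7.2801  (label A)
d(q,P4) = 4.1231  (label A)
Votes: A=5, B=0
Majority → A

A


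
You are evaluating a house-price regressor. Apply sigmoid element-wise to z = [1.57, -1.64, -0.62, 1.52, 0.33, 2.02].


σ(1.57) = 1/(1+e^-1.57) = 0.8278
σ(-1.64) = 1/(1+e^1.64) = 0.1625
σ(-0.62) = 1/(1+e^0.62) = 0.3498
σ(1.52) = 1/(1+e^-1.52) = 0.8205
σ(0.33) = 1/(1+e^-0.33) = 0.5818
σ(2.02) = 1/(1+e^-2.02) = 0.8829
result = [0.8278, 0.1625, 0.3498, 0.8205, 0.5818, 0.8829]

[0.8278, 0.1625, 0.3498, 0.8205, 0.5818, 0.8829]


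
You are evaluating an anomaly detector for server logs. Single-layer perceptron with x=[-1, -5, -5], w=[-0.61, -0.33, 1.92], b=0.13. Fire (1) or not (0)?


z = (-1)·(-0.61) + (-5)·(-0.33) + (-5)·(1.92) + 0.13
  = -7.21
step(z) = 0 (z<0)

0


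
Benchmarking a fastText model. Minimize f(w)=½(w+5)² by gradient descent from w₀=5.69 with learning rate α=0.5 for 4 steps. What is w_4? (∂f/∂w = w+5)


step 1: grad = 5.69+5 = 10.69; w = 5.69 - 0.5·(10.69) = 0.345
step 2: grad = 0.345+5 = 5.345; w = 0.345 - 0.5·(5.345) = -2.3275
step 3: grad = -2.3275+5 = 2.6725; w = -2.3275 - 0.5·(2.6725) = -3.66375
step 4: grad = -3.66375+5 = 1.33625; w = -3.66375 - 0.5·(1.33625) = -4.331875

-4.331875


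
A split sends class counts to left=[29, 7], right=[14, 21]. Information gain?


Parent = [43, 28], H_parent = 0.9676
H_left = 0.7107 (n=36), H_right = 0.971 (n=35)
H_children = (36/71)·0.7107 + (35/71)·0.971 = 0.839
IG = 0.9676 - 0.839 = 0.1286

0.1286


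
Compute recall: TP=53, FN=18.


Recall = TP/(TP+FN)
= 53/(53+18)
= 53/71 = 74.65%

74.65%


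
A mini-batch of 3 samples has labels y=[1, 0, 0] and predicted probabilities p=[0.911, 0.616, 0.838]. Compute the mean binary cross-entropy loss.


L[0] = -ln(0.911) = 0.0932
L[1] = -ln(1-0.616) = -ln(0.384) = 0.9571
L[2] = -ln(1-0.838) = -ln(0.162) = 1.8202
mean = (0.0932 + 0.9571 + 1.8202)/3 = 0.9568

0.9568


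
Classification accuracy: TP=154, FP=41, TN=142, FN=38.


Accuracy = (TP+TN)/(TP+TN+FP+FN)
= (154+142)/(375)
= 296/375 = 78.93%

78.93%


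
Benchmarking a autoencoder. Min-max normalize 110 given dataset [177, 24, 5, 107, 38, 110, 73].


min=5, max=177
(110-5)/(177-5) = 105/172 = 0.6105

0.6105


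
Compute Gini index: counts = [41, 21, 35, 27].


Probabilities: [41/124, 21/124, 35/124, 27/124] ≈ [0.3306, 0.1694, 0.2823, 0.2177]
Σpᵢ² = (1681 + 441 + 1225 + 729)/124² = 4076/15376
Gini = 1 - Σpᵢ² = 1 - 4076/15376 = 0.7349

0.7349


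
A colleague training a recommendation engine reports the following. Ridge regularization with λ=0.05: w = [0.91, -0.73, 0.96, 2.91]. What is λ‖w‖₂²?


‖w‖₂² = (0.91)² + (-0.73)² + (0.96)² + (2.91)²
     = 0.8281 + 0.5329 + 0.9216 + 8.4681
     = 10.7507
λ·‖w‖₂² = 0.05·10.7507 = 0.537535

0.537535


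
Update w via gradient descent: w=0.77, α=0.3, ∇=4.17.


w_new = w - α·∇
= 0.77 - 0.3·4.17
= 0.77 - 1.251
= -0.481

-0.481


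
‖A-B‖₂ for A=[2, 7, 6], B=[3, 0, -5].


d = √((2-3)² + (7-0)² + (6+ 5)²)
  = √(1 + 49 + 121)
  = √171 = 13.0767

13.0767


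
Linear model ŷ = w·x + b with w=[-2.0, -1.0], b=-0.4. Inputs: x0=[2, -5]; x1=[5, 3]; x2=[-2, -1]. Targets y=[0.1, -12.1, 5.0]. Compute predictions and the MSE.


ŷ0 = (-2.0)·(2) + (-1.0)·(-5) - 0.4 = 0.6
ŷ1 = (-2.0)·(5) + (-1.0)·(3) - 0.4 = -13.4
ŷ2 = (-2.0)·(-2) + (-1.0)·(-1) - 0.4 = 4.6
errors² = [0.25, 1.69, 0.16]
MSE = 2.1000/3 = 0.7

0.7


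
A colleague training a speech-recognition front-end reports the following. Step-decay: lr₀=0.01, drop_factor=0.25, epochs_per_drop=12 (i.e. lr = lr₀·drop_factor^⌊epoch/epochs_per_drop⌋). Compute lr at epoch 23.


n_drops = ⌊23/12⌋ = 1
lr = 0.01·0.25^1 = 0.01·0.25 = 0.0025

0.0025


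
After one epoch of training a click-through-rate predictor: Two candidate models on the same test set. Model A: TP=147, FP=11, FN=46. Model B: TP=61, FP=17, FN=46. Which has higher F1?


Model A: P=147/158=0.9304, R=147/193=0.7617, F1=2PR/(P+R)=2TP/(2TP+FP+FN)=294/351=0.8376
Model B: P=61/78=0.7821, R=61/107=0.5701, F1=2PR/(P+R)=2TP/(2TP+FP+FN)=122/185=0.6595
0.8376 > 0.6595 → Model A

Model A


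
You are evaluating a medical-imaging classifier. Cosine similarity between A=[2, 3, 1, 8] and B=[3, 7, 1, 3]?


A·B = 2·3 + 3·7 + 1·1 + 8·3 = 52
‖A‖ = √78 = 8.8318, ‖B‖ = √68 = 8.2462
cos = 52/(√78·√68) = 52/√5304 = 0.714

0.714


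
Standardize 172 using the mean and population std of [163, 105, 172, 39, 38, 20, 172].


μ = 101.2857, σ = 63.6008
z = (172 - 101.2857)/63.6008 = 1.1118

1.1118


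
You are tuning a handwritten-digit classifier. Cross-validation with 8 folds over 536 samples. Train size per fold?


Fold size = 536/8 = 67
Training per fold = 536 - 67 = 469

469


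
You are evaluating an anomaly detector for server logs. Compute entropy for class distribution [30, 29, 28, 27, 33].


Probabilities: [30/147, 29/147, 28/147, 27/147, 33/147] ≈ [0.2041, 0.1973, 0.1905, 0.1837, 0.2245]
H = -((30/147)·log₂(30/147) + (29/147)·log₂(29/147) + (28/147)·log₂(28/147) + (27/147)·log₂(27/147) + (33/147)·log₂(33/147))
  = 2.3184 bits

2.3184 bits


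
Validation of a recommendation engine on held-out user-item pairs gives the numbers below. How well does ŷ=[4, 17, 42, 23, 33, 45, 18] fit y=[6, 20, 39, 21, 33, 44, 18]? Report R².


ȳ = 25.8571
SS_res = Σ(y-ŷ)² = 27
SS_tot = Σ(y-ȳ)² = 1066.86
R² = 1 - SS_res/SS_tot = 1 - 0.0253 = 0.9747

0.9747


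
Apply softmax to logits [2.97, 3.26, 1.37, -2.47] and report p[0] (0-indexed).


Exponentials: e^2.97=19.4919, e^3.26=26.0495, e^1.37=3.9354, e^-2.47=0.0846
Sum = 49.5614
Softmax = [0.3933, 0.5256, 0.0794, 0.0017]
p[0] = 19.4919/49.5614 = 0.3933

0.3933


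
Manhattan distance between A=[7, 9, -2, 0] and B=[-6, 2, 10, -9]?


d = |7+ 6| + |9-2| + |-2-10| + |0+ 9|
  = 13 + 7 + 12 + 9
  = 41

41


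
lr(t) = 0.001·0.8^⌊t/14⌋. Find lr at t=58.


n_drops = ⌊58/14⌋ = 4
lr = 0.001·0.8^4 = 0.001·0.4096 = 0.0004096

0.0004096


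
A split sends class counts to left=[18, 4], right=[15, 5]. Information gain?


Parent = [33, 9], H_parent = 0.7496
H_left = 0.684 (n=22), H_right = 0.8113 (n=20)
H_children = (22/42)·0.684 + (20/42)·0.8113 = 0.7446
IG = 0.7496 - 0.7446 = 0.005

0.005


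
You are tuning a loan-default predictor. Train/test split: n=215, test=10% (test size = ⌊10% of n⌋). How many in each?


Test = ⌊215·10/100⌋ = 21
Train = 215 - 21 = 194

Train: 194, Test: 21


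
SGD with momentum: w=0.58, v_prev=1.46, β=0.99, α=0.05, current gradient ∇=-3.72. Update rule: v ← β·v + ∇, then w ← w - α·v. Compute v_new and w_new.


v_new = 0.99·1.46 - 3.72 = 1.4454 - 3.72 = -2.2746
w_new = 0.58 - 0.05·-2.2746 = 0.58 + 0.11373 = 0.69373

v_new=-2.2746, w_new=0.69373


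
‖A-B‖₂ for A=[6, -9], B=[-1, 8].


d = √((6+ 1)² + (-9-8)²)
  = √(49 + 289)
  = √338 = 18.3848

18.3848


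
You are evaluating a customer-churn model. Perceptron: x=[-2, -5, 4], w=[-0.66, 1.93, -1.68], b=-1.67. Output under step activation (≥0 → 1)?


z = (-2)·(-0.66) + (-5)·(1.93) + (4)·(-1.68) - 1.67
  = -16.72
step(z) = 0 (z<0)

0


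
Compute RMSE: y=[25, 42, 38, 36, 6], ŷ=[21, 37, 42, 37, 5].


MSE = 59/5 = 11.8
RMSE = √(59/5) = 3.4351

3.4351


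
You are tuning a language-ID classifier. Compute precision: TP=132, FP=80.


Precision = TP/(TP+FP)
= 132/(132+80)
= 132/212 = 62.26%

62.26%


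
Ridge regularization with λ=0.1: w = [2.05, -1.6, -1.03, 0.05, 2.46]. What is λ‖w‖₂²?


‖w‖₂² = (2.05)² + (-1.6)² + (-1.03)² + (0.05)² + (2.46)²
     = 4.2025 + 2.56 + 1.0609 + 0.0025 + 6.0516
     = 13.8775
λ·‖w‖₂² = 0.1·13.8775 = 1.38775

1.38775


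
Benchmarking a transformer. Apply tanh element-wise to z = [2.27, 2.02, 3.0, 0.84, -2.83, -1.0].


tanh(2.27) = 0.9789
tanh(2.02) = 0.9654
tanh(3.0) = 0.9951
tanh(0.84) = 0.6858
tanh(-2.83) = -0.9931
tanh(-1.0) = -0.7616
result = [0.9789, 0.9654, 0.9951, 0.6858, -0.9931, -0.7616]

[0.9789, 0.9654, 0.9951, 0.6858, -0.9931, -0.7616]


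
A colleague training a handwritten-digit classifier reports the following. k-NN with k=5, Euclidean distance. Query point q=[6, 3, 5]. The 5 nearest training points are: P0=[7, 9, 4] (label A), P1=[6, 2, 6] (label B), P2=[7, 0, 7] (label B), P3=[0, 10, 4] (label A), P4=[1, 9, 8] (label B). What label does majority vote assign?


d(q,P0) = 6.1644  (label A)
d(q,P1) = 1.4142  (label B)
d(q,P2) = 3.7417  (label B)
d(q,P3) = 9.2736  (label A)
d(q,P4) = 8.3666  (label B)
Votes: A=2, B=3
Majority → B

B


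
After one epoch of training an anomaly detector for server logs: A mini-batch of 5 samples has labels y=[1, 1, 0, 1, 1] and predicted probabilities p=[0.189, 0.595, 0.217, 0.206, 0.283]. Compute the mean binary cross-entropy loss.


L[0] = -ln(0.189) = 1.666
L[1] = -ln(0.595) = 0.5192
L[2] = -ln(1-0.217) = -ln(0.783) = 0.2446
L[3] = -ln(0.206) = 1.5799
L[4] = -ln(0.283) = 1.2623
mean = (1.666 + 0.5192 + 0.2446 + 1.5799 + 1.2623)/5 = 1.0544

1.0544


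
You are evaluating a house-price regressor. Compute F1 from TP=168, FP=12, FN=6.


Precision = 168/180 = 0.9333
Recall = 168/174 = 0.9655
F1 = 2·P·R/(P+R) = 2·TP/(2·TP+FP+FN) = 336/(336+12+6) = 336/354 = 0.9492

0.9492


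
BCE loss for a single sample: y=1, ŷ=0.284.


BCE = -[y·ln(p) + (1-y)·ln(1-p)]
= -1·ln(0.284) - 0
= -ln(0.284) = 1.2588

1.2588


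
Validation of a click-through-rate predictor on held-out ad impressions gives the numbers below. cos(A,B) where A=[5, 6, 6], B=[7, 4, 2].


A·B = 5·7 + 6·4 + 6·2 = 71
‖A‖ = √97 = 9.8489, ‖B‖ = √69 = 8.3066
cos = 71/(√97·√69) = 71/√6693 = 0.8679

0.8679


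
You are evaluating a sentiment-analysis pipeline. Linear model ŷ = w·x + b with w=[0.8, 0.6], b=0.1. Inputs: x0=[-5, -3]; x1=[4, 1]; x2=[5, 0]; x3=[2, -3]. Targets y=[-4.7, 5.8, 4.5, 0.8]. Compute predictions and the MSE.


ŷ0 = (0.8)·(-5) + (0.6)·(-3) + 0.1 = -5.7
ŷ1 = (0.8)·(4) + (0.6)·(1) + 0.1 = 3.9
ŷ2 = (0.8)·(5) + (0.6)·(0) + 0.1 = 4.1
ŷ3 = (0.8)·(2) + (0.6)·(-3) + 0.1 = -0.1
errors² = [1.0, 3.61, 0.16, 0.81]
MSE = 5.5800/4 = 1.395

1.395


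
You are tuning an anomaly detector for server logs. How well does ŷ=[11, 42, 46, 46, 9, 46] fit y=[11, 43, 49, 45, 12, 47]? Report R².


ȳ = 34.5
SS_res = Σ(y-ŷ)² = 21
SS_tot = Σ(y-ȳ)² = 1607.5
R² = 1 - SS_res/SS_tot = 1 - 0.0131 = 0.9869

0.9869


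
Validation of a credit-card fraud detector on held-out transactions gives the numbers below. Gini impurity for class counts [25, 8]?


Probabilities: [25/33, 8/33] ≈ [0.7576, 0.2424]
Σpᵢ² = (625 + 64)/33² = 689/1089
Gini = 1 - Σpᵢ² = 1 - 689/1089 = 0.3673

0.3673


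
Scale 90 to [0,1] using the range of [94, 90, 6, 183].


min=6, max=183
(90-6)/(183-6) = 84/177 = 0.4746

0.4746


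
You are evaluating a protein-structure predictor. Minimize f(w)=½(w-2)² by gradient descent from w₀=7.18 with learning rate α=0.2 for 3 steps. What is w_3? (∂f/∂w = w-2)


step 1: grad = 7.18-2 = 5.18; w = 7.18 - 0.2·(5.18) = 6.144
step 2: grad = 6.144-2 = 4.144; w = 6.144 - 0.2·(4.144) = 5.3152
step 3: grad = 5.3152-2 = 3.3152; w = 5.3152 - 0.2·(3.3152) = 4.65216

4.65216


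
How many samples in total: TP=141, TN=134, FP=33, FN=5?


Total = TP + TN + FP + FN
= 141 + 134 + 33 + 5
= 313
(Predicted positive: 174, predicted negative: 139)

313


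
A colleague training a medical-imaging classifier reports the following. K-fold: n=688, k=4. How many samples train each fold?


Fold size = 688/4 = 172
Training per fold = 688 - 172 = 516

516


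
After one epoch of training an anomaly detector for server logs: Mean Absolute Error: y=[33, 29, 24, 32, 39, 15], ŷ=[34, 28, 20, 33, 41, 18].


Absolute errors: |33-34|=1, |29-28|=1, |24-20|=4, |32-33|=1, |39-41|=2, |15-18|=3
Sum = 12
MAE = 12/6 = 2

2


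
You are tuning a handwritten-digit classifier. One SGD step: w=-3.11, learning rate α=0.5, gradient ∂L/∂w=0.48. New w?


w_new = w - α·∇
= -3.11 - 0.5·0.48
= -3.11 - 0.24
= -3.35

-3.35


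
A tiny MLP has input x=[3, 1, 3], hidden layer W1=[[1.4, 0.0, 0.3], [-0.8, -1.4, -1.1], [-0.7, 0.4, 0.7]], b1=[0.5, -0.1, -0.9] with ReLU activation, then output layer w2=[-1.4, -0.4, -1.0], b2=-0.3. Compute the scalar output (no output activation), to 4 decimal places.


z1[0] = (1.4)·(3) + (0.0)·(1) + (0.3)·(3) + 0.5 = 5.6
z1[1] = (-0.8)·(3) + (-1.4)·(1) + (-1.1)·(3) - 0.1 = -7.2
z1[2] = (-0.7)·(3) + (0.4)·(1) + (0.7)·(3) - 0.9 = -0.5
h = ReLU(z1) = [5.6, 0.0, 0.0]
output = (-1.4)·(5.6) + (-0.4)·(0.0) + (-1.0)·(0.0) - 0.3 = -8.14

-8.14


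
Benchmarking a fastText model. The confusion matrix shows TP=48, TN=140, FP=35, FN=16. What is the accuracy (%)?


Accuracy = (TP+TN)/(TP+TN+FP+FN)
= (48+140)/(239)
= 188/239 = 78.66%

78.66%


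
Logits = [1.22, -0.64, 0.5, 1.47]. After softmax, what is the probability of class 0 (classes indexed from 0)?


Exponentials: e^1.22=3.3872, e^-0.64=0.5273, e^0.5=1.6487, e^1.47=4.3492
Sum = 9.9124
Softmax = [0.3417, 0.0532, 0.1663, 0.4388]
p[0] = 3.3872/9.9124 = 0.3417

0.3417


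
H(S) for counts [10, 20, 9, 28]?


Probabilities: [10/67, 20/67, 9/67, 28/67] ≈ [0.1493, 0.2985, 0.1343, 0.4179]
H = -((10/67)·log₂(10/67) + (20/67)·log₂(20/67) + (9/67)·log₂(9/67) + (28/67)·log₂(28/67))
  = 1.8453 bits

1.8453 bits


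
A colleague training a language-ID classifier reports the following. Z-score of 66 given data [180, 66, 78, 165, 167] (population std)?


μ = 131.2, σ = 48.7582
z = (66 - 131.2)/48.7582 = -1.3372

-1.3372


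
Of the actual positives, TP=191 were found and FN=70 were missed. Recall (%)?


Recall = TP/(TP+FN)
= 191/(191+70)
= 191/261 = 73.18%

73.18%


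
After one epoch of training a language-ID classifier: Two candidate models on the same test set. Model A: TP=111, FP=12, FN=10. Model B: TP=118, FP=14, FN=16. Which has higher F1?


Model A: P=111/123=0.9024, R=111/121=0.9174, F1=2PR/(P+R)=2TP/(2TP+FP+FN)=222/244=0.9098
Model B: P=118/132=0.8939, R=118/134=0.8806, F1=2PR/(P+R)=2TP/(2TP+FP+FN)=236/266=0.8872
0.9098 > 0.8872 → Model A

Model A


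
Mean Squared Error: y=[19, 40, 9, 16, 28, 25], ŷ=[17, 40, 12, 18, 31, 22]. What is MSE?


Squared errors: (19-17)²=4, (40-40)²=0, (9-12)²=9, (16-18)²=4, (28-31)²=9, (25-22)²=9
Sum = 35
MSE = 35/6 = 35/6

35/6


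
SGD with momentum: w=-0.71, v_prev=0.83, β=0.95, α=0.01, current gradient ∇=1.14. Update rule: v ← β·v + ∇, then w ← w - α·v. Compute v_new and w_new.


v_new = 0.95·0.83 + 1.14 = 0.7885 + 1.14 = 1.9285
w_new = -0.71 - 0.01·1.9285 = -0.71 - 0.019285 = -0.729285

v_new=1.9285, w_new=-0.729285


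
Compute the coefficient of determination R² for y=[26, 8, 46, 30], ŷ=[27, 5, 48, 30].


ȳ = 27.5
SS_res = Σ(y-ŷ)² = 14
SS_tot = Σ(y-ȳ)² = 731
R² = 1 - SS_res/SS_tot = 1 - 0.0192 = 0.9808

0.9808


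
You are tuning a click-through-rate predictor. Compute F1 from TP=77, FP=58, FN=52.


Precision = 77/135 = 0.5704
Recall = 77/129 = 0.5969
F1 = 2·P·R/(P+R) = 2·TP/(2·TP+FP+FN) = 154/(154+58+52) = 154/264 = 0.5833

0.5833


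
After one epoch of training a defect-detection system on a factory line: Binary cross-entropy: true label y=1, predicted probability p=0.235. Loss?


BCE = -[y·ln(p) + (1-y)·ln(1-p)]
= -1·ln(0.235) - 0
= -ln(0.235) = 1.4482

1.4482


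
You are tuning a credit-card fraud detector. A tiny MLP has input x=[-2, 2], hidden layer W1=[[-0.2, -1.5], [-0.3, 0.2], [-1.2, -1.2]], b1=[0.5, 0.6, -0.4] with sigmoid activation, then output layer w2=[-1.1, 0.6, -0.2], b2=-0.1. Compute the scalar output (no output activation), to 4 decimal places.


z1[0] = (-0.2)·(-2) + (-1.5)·(2) + 0.5 = -2.1
z1[1] = (-0.3)·(-2) + (0.2)·(2) + 0.6 = 1.6
z1[2] = (-1.2)·(-2) + (-1.2)·(2) - 0.4 = -0.4
h = sigmoid(z1) = [0.1091, 0.832, 0.4013]
output = (-1.1)·(0.1091) + (0.6)·(0.832) + (-0.2)·(0.4013) - 0.1 = 0.1989

0.1989


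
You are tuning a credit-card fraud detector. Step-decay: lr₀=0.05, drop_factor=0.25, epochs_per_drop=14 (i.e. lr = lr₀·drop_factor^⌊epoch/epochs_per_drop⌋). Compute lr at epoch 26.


n_drops = ⌊26/14⌋ = 1
lr = 0.05·0.25^1 = 0.05·0.25 = 0.0125

0.0125


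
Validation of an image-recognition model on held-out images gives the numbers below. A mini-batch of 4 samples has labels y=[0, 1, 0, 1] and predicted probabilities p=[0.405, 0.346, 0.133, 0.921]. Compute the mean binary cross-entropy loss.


L[0] = -ln(1-0.405) = -ln(0.595) = 0.5192
L[1] = -ln(0.346) = 1.0613
L[2] = -ln(1-0.133) = -ln(0.867) = 0.1427
L[3] = -ln(0.921) = 0.0823
mean = (0.5192 + 1.0613 + 0.1427 + 0.0823)/4 = 0.4514

0.4514


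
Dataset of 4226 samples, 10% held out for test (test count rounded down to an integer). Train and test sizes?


Test = ⌊4226·10/100⌋ = 422
Train = 4226 - 422 = 3804

Train: 3804, Test: 422


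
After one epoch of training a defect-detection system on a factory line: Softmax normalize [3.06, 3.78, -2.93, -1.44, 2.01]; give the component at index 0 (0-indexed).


Exponentials: e^3.06=21.3276, e^3.78=43.816, e^-2.93=0.0534, e^-1.44=0.2369, e^2.01=7.4633
Sum = 72.8972
Softmax = [0.2926, 0.6011, 0.0007, 0.0033, 0.1024]
p[0] = 21.3276/72.8972 = 0.2926

0.2926


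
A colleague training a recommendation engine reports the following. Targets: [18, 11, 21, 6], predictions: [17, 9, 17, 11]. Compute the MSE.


Squared errors: (18-17)²=1, (11-9)²=4, (21-17)²=16, (6-11)²=25
Sum = 46
MSE = 46/4 = 23/2

23/2


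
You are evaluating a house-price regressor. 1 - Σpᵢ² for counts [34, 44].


Probabilities: [34/78, 44/78] ≈ [0.4359, 0.5641]
Σpᵢ² = (1156 + 1936)/78² = 3092/6084
Gini = 1 - Σpᵢ² = 1 - 3092/6084 = 0.4918

0.4918


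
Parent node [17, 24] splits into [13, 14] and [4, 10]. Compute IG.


Parent = [17, 24], H_parent = 0.9789
H_left = 0.999 (n=27), H_right = 0.8631 (n=14)
H_children = (27/41)·0.999 + (14/41)·0.8631 = 0.9526
IG = 0.9789 - 0.9526 = 0.0263

0.0263


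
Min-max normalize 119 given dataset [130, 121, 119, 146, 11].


min=11, max=146
(119-11)/(146-11) = 108/135 = 0.8

0.8


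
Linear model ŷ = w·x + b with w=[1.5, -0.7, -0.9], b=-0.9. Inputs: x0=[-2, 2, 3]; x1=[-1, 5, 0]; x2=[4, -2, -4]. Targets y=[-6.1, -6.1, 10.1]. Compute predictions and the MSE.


ŷ0 = (1.5)·(-2) + (-0.7)·(2) + (-0.9)·(3) - 0.9 = -8.0
ŷ1 = (1.5)·(-1) + (-0.7)·(5) + (-0.9)·(0) - 0.9 = -5.9
ŷ2 = (1.5)·(4) + (-0.7)·(-2) + (-0.9)·(-4) - 0.9 = 10.1
errors² = [3.61, 0.04, 0.0]
MSE = 3.6500/3 = 1.2167

1.2167


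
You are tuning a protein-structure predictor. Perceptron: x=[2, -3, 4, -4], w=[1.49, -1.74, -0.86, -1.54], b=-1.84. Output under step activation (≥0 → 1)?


z = (2)·(1.49) + (-3)·(-1.74) + (4)·(-0.86) + (-4)·(-1.54) - 1.84
  = 9.08
step(z) = 1 (z≥0)

1


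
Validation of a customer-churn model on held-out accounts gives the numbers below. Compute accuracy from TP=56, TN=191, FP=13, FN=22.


Accuracy = (TP+TN)/(TP+TN+FP+FN)
= (56+191)/(282)
= 247/282 = 87.59%

87.59%


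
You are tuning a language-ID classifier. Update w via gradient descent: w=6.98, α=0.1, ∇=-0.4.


w_new = w - α·∇
= 6.98 - 0.1·-0.4
= 6.98 + 0.04
= 7.02

7.02


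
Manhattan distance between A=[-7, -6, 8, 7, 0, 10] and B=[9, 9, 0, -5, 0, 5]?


d = |-7-9| + |-6-9| + |8-0| + |7+ 5| + |0-0| + |10-5|
  = 16 + 15 + 8 + 12 + 0 + 5
  = 56

56


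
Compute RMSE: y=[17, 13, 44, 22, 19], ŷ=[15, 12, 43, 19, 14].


MSE = 40/5 = 8
RMSE = √(40/5) = 2.8284

2.8284


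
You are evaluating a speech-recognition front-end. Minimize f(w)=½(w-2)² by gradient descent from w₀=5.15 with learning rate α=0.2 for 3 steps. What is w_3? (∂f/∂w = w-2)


step 1: grad = 5.15-2 = 3.15; w = 5.15 - 0.2·(3.15) = 4.52
step 2: grad = 4.52-2 = 2.52; w = 4.52 - 0.2·(2.52) = 4.016
step 3: grad = 4.016-2 = 2.016; w = 4.016 - 0.2·(2.016) = 3.6128

3.6128


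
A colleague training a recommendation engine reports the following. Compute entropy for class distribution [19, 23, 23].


Probabilities: [19/65, 23/65, 23/65] ≈ [0.2923, 0.3538, 0.3538]
H = -((19/65)·log₂(19/65) + (23/65)·log₂(23/65) + (23/65)·log₂(23/65))
  = 1.5794 bits

1.5794 bits


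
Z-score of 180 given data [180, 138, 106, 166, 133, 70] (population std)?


μ = 132.1667, σ = 36.5532
z = (180 - 132.1667)/36.5532 = 1.3086

1.3086


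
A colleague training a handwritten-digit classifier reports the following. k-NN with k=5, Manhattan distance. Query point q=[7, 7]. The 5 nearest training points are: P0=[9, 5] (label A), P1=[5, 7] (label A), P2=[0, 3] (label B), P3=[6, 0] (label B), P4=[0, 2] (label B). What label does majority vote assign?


d(q,P0) = 4  (label A)
d(q,P1) = 2  (label A)
d(q,P2) = 11  (label B)
d(q,P3) = 8  (label B)
d(q,P4) = 12  (label B)
Votes: A=2, B=3
Majority → B

B


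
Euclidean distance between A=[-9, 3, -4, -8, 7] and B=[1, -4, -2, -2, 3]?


d = √((-9-1)² + (3+ 4)² + (-4+ 2)² + (-8+ 2)² + (7-3)²)
  = √(100 + 49 + 4 + 36 + 16)
  = √205 = 14.3178

14.3178


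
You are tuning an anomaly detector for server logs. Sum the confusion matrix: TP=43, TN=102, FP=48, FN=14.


Total = TP + TN + FP + FN
= 43 + 102 + 48 + 14
= 207
(Predicted positive: 91, predicted negative: 116)

207


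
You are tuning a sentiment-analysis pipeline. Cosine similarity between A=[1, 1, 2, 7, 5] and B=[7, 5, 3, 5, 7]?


A·B = 1·7 + 1·5 + 2·3 + 7·5 + 5·7 = 88
‖A‖ = √80 = 8.9443, ‖B‖ = √157 = 12.53
cos = 88/(√80·√157) = 88/√12560 = 0.7852

0.7852


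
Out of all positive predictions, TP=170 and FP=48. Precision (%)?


Precision = TP/(TP+FP)
= 170/(170+48)
= 170/218 = 77.98%

77.98%


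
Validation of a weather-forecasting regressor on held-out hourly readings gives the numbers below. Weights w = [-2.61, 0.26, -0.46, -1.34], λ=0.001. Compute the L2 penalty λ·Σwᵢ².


‖w‖₂² = (-2.61)² + (0.26)² + (-0.46)² + (-1.34)²
     = 6.8121 + 0.0676 + 0.2116 + 1.7956
     = 8.8869
λ·‖w‖₂² = 0.001·8.8869 = 0.008887

0.008887


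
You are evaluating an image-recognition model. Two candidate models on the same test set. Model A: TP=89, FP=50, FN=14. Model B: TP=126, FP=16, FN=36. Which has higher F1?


Model A: P=89/139=0.6403, R=89/103=0.8641, F1=2PR/(P+R)=2TP/(2TP+FP+FN)=178/242=0.7355
Model B: P=126/142=0.8873, R=126/162=0.7778, F1=2PR/(P+R)=2TP/(2TP+FP+FN)=252/304=0.8289
0.7355 < 0.8289 → Model B

Model B


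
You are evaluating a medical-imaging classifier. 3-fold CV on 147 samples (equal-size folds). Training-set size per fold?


Fold size = 147/3 = 49
Training per fold = 147 - 49 = 98

98


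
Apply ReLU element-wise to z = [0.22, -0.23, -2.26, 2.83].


ReLU(0.22) = max(0, 0.22) = 0.22
ReLU(-0.23) = max(0, -0.23) = 0.0
ReLU(-2.26) = max(0, -2.26) = 0.0
ReLU(2.83) = max(0, 2.83) = 2.83
result = [0.22, 0.0, 0.0, 2.83]

[0.22, 0.0, 0.0, 2.83]


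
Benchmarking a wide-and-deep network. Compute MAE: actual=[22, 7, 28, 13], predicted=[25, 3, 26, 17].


Absolute errors: |22-25|=3, |7-3|=4, |28-26|=2, |13-17|=4
Sum = 13
MAE = 13/4 = 13/4

13/4


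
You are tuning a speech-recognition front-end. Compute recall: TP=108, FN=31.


Recall = TP/(TP+FN)
= 108/(108+31)
= 108/139 = 77.7%

77.7%


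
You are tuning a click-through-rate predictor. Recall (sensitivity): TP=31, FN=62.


Recall = TP/(TP+FN)
= 31/(31+62)
= 31/93 = 33.33%

33.33%


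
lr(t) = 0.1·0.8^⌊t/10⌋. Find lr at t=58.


n_drops = ⌊58/10⌋ = 5
lr = 0.1·0.8^5 = 0.1·0.32768 = 0.032768

0.032768


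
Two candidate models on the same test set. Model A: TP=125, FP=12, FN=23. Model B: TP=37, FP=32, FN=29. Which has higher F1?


Model A: P=125/137=0.9124, R=125/148=0.8446, F1=2PR/(P+R)=2TP/(2TP+FP+FN)=250/285=0.8772
Model B: P=37/69=0.5362, R=37/66=0.5606, F1=2PR/(P+R)=2TP/(2TP+FP+FN)=74/135=0.5481
0.8772 > 0.5481 → Model A

Model A


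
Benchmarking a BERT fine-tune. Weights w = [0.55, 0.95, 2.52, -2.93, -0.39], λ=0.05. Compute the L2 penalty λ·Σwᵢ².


‖w‖₂² = (0.55)² + (0.95)² + (2.52)² + (-2.93)² + (-0.39)²
     = 0.3025 + 0.9025 + 6.3504 + 8.5849 + 0.1521
     = 16.2924
λ·‖w‖₂² = 0.05·16.2924 = 0.81462

0.81462


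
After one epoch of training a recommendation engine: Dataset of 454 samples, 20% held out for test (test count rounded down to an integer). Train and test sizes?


Test = ⌊454·20/100⌋ = 90
Train = 454 - 90 = 364

Train: 364, Test: 90


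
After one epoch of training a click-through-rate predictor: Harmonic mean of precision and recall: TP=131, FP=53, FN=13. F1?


Precision = 131/184 = 0.712
Recall = 131/144 = 0.9097
F1 = 2·P·R/(P+R) = 2·TP/(2·TP+FP+FN) = 262/(262+53+13) = 262/328 = 0.7988

0.7988


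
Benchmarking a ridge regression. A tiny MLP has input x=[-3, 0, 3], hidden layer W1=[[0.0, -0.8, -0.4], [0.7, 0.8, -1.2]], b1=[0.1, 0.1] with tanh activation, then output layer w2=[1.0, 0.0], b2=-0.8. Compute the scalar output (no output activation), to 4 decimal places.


z1[0] = (0.0)·(-3) + (-0.8)·(0) + (-0.4)·(3) + 0.1 = -1.1
z1[1] = (0.7)·(-3) + (0.8)·(0) + (-1.2)·(3) + 0.1 = -5.6
h = tanh(z1) = [-0.8005, -1.0]
output = (1.0)·(-0.8005) + (0.0)·(-1.0) - 0.8 = -1.6005

-1.6005


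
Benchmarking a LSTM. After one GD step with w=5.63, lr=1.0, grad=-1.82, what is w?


w_new = w - α·∇
= 5.63 - 1.0·-1.82
= 5.63 + 1.82
= 7.45

7.45


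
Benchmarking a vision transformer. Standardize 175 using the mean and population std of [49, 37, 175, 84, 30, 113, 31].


μ = 74.1429, σ = 50.1439
z = (175 - 74.1429)/50.1439 = 2.0114

2.0114


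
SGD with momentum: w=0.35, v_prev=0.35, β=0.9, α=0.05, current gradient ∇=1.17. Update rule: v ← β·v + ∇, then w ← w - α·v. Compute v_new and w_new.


v_new = 0.9·0.35 + 1.17 = 0.315 + 1.17 = 1.485
w_new = 0.35 - 0.05·1.485 = 0.35 - 0.07425 = 0.27575

v_new=1.485, w_new=0.27575


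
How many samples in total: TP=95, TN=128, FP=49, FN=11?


Total = TP + TN + FP + FN
= 95 + 128 + 49 + 11
= 283
(Predicted positive: 144, predicted negative: 139)

283


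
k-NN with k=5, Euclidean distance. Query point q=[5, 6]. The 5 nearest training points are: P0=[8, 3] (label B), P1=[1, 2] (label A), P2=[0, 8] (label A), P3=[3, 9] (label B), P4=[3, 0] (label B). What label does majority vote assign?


d(q,P0) = 4.2426  (label B)
d(q,P1) = 5.6569  (label A)
d(q,P2) = 5.3852  (label A)
d(q,P3) = 3.6056  (label B)
d(q,P4) = 6.3246  (label B)
Votes: A=2, B=3
Majority → B

B


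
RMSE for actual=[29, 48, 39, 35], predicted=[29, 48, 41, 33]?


MSE = 8/4 = 2
RMSE = √(8/4) = 1.4142

1.4142


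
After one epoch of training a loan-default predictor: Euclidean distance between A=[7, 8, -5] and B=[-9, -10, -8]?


d = √((7+ 9)² + (8+ 10)² + (-5+ 8)²)
  = √(256 + 324 + 9)
  = √589 = 24.2693

24.2693


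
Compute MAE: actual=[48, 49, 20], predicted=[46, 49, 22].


Absolute errors: |48-46|=2, |49-49|=0, |20-22|=2
Sum = 4
MAE = 4/3 = 4/3

4/3


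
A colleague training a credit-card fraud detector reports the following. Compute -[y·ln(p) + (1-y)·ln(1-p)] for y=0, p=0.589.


BCE = -[y·ln(p) + (1-y)·ln(1-p)]
= -0 - 1·ln(1-0.589)
= -ln(0.411) = 0.8892

0.8892


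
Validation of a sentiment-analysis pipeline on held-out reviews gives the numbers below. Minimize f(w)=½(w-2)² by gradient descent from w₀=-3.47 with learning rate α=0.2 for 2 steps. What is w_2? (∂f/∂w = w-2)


step 1: grad = -3.47-2 = -5.47; w = -3.47 - 0.2·(-5.47) = -2.376
step 2: grad = -2.376-2 = -4.376; w = -2.376 - 0.2·(-4.376) = -1.5008

-1.5008


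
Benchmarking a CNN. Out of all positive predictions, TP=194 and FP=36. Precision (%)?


Precision = TP/(TP+FP)
= 194/(194+36)
= 194/230 = 84.35%

84.35%


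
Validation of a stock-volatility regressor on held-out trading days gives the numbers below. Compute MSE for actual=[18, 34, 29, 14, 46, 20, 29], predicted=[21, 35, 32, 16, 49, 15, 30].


Squared errors: (18-21)²=9, (34-35)²=1, (29-32)²=9, (14-16)²=4, (46-49)²=9, (20-15)²=25, (29-30)²=1
Sum = 58
MSE = 58/7 = 58/7

58/7


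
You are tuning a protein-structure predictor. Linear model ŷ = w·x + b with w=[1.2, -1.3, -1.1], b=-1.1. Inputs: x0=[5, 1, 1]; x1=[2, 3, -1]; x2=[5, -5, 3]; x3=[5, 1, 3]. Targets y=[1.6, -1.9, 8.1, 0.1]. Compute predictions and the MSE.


ŷ0 = (1.2)·(5) + (-1.3)·(1) + (-1.1)·(1) - 1.1 = 2.5
ŷ1 = (1.2)·(2) + (-1.3)·(3) + (-1.1)·(-1) - 1.1 = -1.5
ŷ2 = (1.2)·(5) + (-1.3)·(-5) + (-1.1)·(3) - 1.1 = 8.1
ŷ3 = (1.2)·(5) + (-1.3)·(1) + (-1.1)·(3) - 1.1 = 0.3
errors² = [0.81, 0.16, 0.0, 0.04]
MSE = 1.0100/4 = 0.2525

0.2525


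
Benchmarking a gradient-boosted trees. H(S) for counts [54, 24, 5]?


Probabilities: [54/83, 24/83, 5/83] ≈ [0.6506, 0.2892, 0.0602]
H = -((54/83)·log₂(54/83) + (24/83)·log₂(24/83) + (5/83)·log₂(5/83))
  = 1.1652 bits

1.1652 bits


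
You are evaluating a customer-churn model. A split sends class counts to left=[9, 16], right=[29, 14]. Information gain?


Parent = [38, 30], H_parent = 0.99
H_left = 0.9427 (n=25), H_right = 0.9103 (n=43)
H_children = (25/68)·0.9427 + (43/68)·0.9103 = 0.9222
IG = 0.99 - 0.9222 = 0.0678

0.0678


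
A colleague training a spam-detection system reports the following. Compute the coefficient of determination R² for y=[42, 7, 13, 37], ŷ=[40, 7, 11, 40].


ȳ = 24.75
SS_res = Σ(y-ŷ)² = 17
SS_tot = Σ(y-ȳ)² = 900.75
R² = 1 - SS_res/SS_tot = 1 - 0.0189 = 0.9811

0.9811


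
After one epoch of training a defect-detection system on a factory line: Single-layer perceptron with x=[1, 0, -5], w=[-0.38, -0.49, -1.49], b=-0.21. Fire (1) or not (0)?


z = (1)·(-0.38) + (0)·(-0.49) + (-5)·(-1.49) - 0.21
  = 6.86
step(z) = 1 (z≥0)

1


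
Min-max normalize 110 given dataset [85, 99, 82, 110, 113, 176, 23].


min=23, max=176
(110-23)/(176-23) = 87/153 = 0.5686

0.5686


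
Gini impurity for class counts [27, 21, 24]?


Probabilities: [27/72, 21/72, 24/72] ≈ [0.375, 0.2917, 0.3333]
Σpᵢ² = (729 + 441 + 576)/72² = 1746/5184
Gini = 1 - Σpᵢ² = 1 - 1746/5184 = 0.6632

0.6632


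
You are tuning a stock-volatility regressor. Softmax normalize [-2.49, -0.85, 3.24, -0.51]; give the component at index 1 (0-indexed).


Exponentials: e^-2.49=0.0829, e^-0.85=0.4274, e^3.24=25.5337, e^-0.51=0.6005
Sum = 26.6445
Softmax = [0.0031, 0.016, 0.9583, 0.0225]
p[1] = 0.4274/26.6445 = 0.016

0.016


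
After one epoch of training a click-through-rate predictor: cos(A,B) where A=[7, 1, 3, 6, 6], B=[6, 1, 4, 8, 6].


A·B = 7·6 + 1·1 + 3·4 + 6·8 + 6·6 = 139
‖A‖ = √131 = 11.4455, ‖B‖ = √153 = 12.3693
cos = 139/(√131·√153) = 139/√20043 = 0.9818

0.9818


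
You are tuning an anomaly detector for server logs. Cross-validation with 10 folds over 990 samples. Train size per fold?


Fold size = 990/10 = 99
Training per fold = 990 - 99 = 891

891


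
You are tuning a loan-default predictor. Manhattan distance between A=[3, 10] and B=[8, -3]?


d = |3-8| + |10+ 3|
  = 5 + 13
  = 18

18


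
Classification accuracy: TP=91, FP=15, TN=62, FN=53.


Accuracy = (TP+TN)/(TP+TN+FP+FN)
= (91+62)/(221)
= 153/221 = 69.23%

69.23%


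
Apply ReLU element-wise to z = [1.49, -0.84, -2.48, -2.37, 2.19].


ReLU(1.49) = max(0, 1.49) = 1.49
ReLU(-0.84) = max(0, -0.84) = 0.0
ReLU(-2.48) = max(0, -2.48) = 0.0
ReLU(-2.37) = max(0, -2.37) = 0.0
ReLU(2.19) = max(0, 2.19) = 2.19
result = [1.49, 0.0, 0.0, 0.0, 2.19]

[1.49, 0.0, 0.0, 0.0, 2.19]
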